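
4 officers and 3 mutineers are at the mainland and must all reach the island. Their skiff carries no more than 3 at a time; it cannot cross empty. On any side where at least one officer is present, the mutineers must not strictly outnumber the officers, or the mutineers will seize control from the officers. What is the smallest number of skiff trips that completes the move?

Counting alone: each trip to the island takes at most 3 across and each return brings at least 1 back, so after t trips out (and t−1 returns) at most 3t − (t−1) of the 7 are across; that first reaches 7 at t = 3, so at least 5 crossings are needed.
The plan below uses exactly 5 crossings, so it is optimal:
1. 3 mutineers → the island.  (the mainland: 4O 0M; the island: 0O 3M)
2. 1 mutineer ← the mainland.  (the mainland: 4O 1M; the island: 0O 2M)
3. 3 officers → the island.  (the mainland: 1O 1M; the island: 3O 2M)
4. 1 officer ← the mainland.  (the mainland: 2O 1M; the island: 2O 2M)
5. 2 officers and 1 mutineer → the island.  (the mainland: 0O 0M; the island: 4O 3M)

5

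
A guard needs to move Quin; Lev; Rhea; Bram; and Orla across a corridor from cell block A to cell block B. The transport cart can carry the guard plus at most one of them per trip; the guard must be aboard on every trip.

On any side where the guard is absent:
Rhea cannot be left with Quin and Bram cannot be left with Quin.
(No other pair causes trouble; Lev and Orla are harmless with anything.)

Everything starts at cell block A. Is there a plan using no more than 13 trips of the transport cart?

Yes

Yes — this plan uses 11 crossings (≤ 13):
1. Guard goes to cell block B with Quin.
2. Guard goes back to cell block A alone.
3. Guard goes to cell block B with Lev.
4. Guard goes back to cell block A alone.
5. Guard goes to cell block B with Rhea.
6. Guard goes back to cell block A with Quin.
7. Guard goes to cell block B with Bram.
8. Guard goes back to cell block A alone.
9. Guard goes to cell block B with Orla.
10. Guard goes back to cell block A alone.
11. Guard goes to cell block B with Quin.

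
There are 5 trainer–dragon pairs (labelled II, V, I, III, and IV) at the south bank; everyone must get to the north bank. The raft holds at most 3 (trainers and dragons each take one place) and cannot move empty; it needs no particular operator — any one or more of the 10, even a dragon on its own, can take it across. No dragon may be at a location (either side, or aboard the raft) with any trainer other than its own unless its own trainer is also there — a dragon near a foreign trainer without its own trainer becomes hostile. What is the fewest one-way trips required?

11

Counting alone: each trip to the north bank takes at most 3 across and each return brings at least 1 back, so after t trips out (and t−1 returns) at most 3t − (t−1) of the 10 are across; that first reaches 10 at t = 5, so at least 9 crossings are needed.
The safety rule pushes this higher. Following every safe sequence of crossings, the most of the 10 that can be at the north bank as the raft arrives there on crossing 9 is 9 — never all 10.
So no plan with fewer than 11 crossings exists, and this one achieves 11:
1. dragon II and trainer II cross → the north bank.
2. trainer II crosses ← the south bank.
3. dragon I, dragon III, and dragon V cross → the north bank.
4. dragon II crosses ← the south bank.
5. trainer I, trainer III, and trainer V cross → the north bank.
6. dragon V and trainer V cross ← the south bank.
7. trainer II, trainer IV, and trainer V cross → the north bank.
8. dragon I crosses ← the south bank.
9. dragon II and dragon V cross → the north bank.
10. dragon II crosses ← the south bank.
11. dragon I, dragon II, and dragon IV cross → the north bank.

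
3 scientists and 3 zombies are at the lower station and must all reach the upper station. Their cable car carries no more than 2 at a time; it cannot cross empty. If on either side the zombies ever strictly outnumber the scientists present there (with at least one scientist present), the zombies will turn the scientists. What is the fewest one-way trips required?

11

Counting alone: each trip to the upper station takes at most 2 across and each return brings at least 1 back, so after t trips out (and t−1 returns) at most 2t − (t−1) of the 6 are across; that first reaches 6 at t = 5, so at least 9 crossings are needed.
The safety rule pushes this higher. Following every safe sequence of crossings, the most of the 6 that can be at the upper station as the cable car arrives there on crossing 9 is 5 — never all 6.
So no plan with fewer than 11 crossings exists, and this one achieves 11:
1. 2 zombies → the upper station.  (the lower station: 3S 1Z; the upper station: 0S 2Z)
2. 1 zombie ← the lower station.  (the lower station: 3S 2Z; the upper station: 0S 1Z)
3. 2 zombies → the upper station.  (the lower station: 3S 0Z; the upper station: 0S 3Z)
4. 1 zombie ← the lower station.  (the lower station: 3S 1Z; the upper station: 0S 2Z)
5. 2 scientists → the upper station.  (the lower station: 1S 1Z; the upper station: 2S 2Z)
6. 1 scientist and 1 zombie ← the lower station.  (the lower station: 2S 2Z; the upper station: 1S 1Z)
7. 2 scientists → the upper station.  (the lower station: 0S 2Z; the upper station: 3S 1Z)
8. 1 zombie ← the lower station.  (the lower station: 0S 3Z; the upper station: 3S 0Z)
9. 2 zombies → the upper station.  (the lower station: 0S 1Z; the upper station: 3S 2Z)
10. 1 zombie ← the lower station.  (the lower station: 0S 2Z; the upper station: 3S 1Z)
11. 2 zombies → the upper station.  (the lower station: 0S 0Z; the upper station: 3S 3Z)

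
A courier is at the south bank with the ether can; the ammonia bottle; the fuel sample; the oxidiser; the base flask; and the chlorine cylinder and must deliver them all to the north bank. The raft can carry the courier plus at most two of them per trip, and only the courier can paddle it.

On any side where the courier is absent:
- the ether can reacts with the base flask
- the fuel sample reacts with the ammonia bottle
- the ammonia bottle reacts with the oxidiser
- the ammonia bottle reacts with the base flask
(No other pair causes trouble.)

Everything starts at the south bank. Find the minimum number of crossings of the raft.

7

Counting alone: the courier can take at most 2 across per trip to the north bank, so moving all 6 needs at least 3 loaded trips out, with a return between consecutive ones — at least 5 crossings.
The safety rule pushes this higher. Following every safe sequence of crossings, the most of the 6 that can be at the north bank as the raft arrives there on crossing 5 is 5 — never all 6.
So no plan with fewer than 7 crossings exists, and this one achieves 7:
1. Courier goes to the north bank with the ammonia bottle and the ether can.  [the south bank: the base flask, the chlorine cylinder, the fuel sample, the oxidiser | the north bank: the ammonia bottle, the ether can]
2. Courier goes back to the south bank alone.  [the south bank: the base flask, the chlorine cylinder, the fuel sample, the oxidiser | the north bank: the ammonia bottle, the ether can]
3. Courier goes to the north bank with the chlorine cylinder.  [the south bank: the base flask, the fuel sample, the oxidiser | the north bank: the ammonia bottle, the chlorine cylinder, the ether can]
4. Courier goes back to the south bank alone.  [the south bank: the base flask, the fuel sample, the oxidiser | the north bank: the ammonia bottle, the chlorine cylinder, the ether can]
5. Courier goes to the north bank with the fuel sample and the oxidiser.  [the south bank: the base flask | the north bank: the ammonia bottle, the chlorine cylinder, the ether can, the fuel sample, the oxidiser]
6. Courier goes back to the south bank with the ammonia bottle.  [the south bank: the ammonia bottle, the base flask | the north bank: the chlorine cylinder, the ether can, the fuel sample, the oxidiser]
7. Courier goes to the north bank with the ammonia bottle and the base flask.  [the south bank: — | the north bank: the ammonia bottle, the base flask, the chlorine cylinder, the ether can, the fuel sample, the oxidiser]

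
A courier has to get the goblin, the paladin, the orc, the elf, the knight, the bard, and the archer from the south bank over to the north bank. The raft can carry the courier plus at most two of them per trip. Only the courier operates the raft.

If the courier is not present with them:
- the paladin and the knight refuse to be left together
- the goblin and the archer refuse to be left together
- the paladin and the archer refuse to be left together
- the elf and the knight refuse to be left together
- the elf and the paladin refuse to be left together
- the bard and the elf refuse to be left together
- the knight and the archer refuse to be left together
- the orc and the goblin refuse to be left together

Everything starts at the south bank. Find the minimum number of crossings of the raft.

Whatever the first load, the items left behind include a forbidden pair without the courier. No opening move is safe, so no plan exists.

impossible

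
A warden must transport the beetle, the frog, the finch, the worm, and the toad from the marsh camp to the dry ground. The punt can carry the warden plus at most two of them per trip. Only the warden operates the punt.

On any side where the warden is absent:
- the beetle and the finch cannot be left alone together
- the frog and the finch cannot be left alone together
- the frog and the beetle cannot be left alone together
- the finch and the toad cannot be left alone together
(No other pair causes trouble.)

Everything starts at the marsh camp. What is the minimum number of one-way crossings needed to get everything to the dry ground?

7

Counting alone: the warden can take at most 2 across per trip to the dry ground, so moving all 5 needs at least 3 loaded trips out, with a return between consecutive ones — at least 5 crossings.
The safety rule pushes this higher. Following every safe sequence of crossings, the most of the 5 that can be at the dry ground as the punt arrives there on crossing 5 is 4 — never all 5.
So no plan with fewer than 7 crossings exists, and this one achieves 7:
1. Warden goes to the dry ground with the beetle and the finch.
2. Warden goes back to the marsh camp with the beetle.
3. Warden goes to the dry ground with the beetle and the worm.
4. Warden goes back to the marsh camp with the beetle.
5. Warden goes to the dry ground with the beetle and the toad.
6. Warden goes back to the marsh camp with the finch.
7. Warden goes to the dry ground with the finch and the frog.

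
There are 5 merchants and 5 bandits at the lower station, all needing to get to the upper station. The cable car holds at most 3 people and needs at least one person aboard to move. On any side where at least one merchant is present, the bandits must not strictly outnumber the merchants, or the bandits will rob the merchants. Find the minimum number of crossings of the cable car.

Counting alone: each trip to the upper station takes at most 3 across and each return brings at least 1 back, so after t trips out (and t−1 returns) at most 3t − (t−1) of the 10 are across; that first reaches 10 at t = 5, so at least 9 crossings are needed.
The safety rule pushes this higher. Following every safe sequence of crossings, the most of the 10 that can be at the upper station as the cable car arrives there on crossing 9 is 9 — never all 10.
So no plan with fewer than 11 crossings exists, and this one achieves 11:
1. 2 bandits → the upper station.  (the lower station: 5M 3B; the upper station: 0M 2B)
2. 1 bandit ← the lower station.  (the lower station: 5M 4B; the upper station: 0M 1B)
3. 3 bandits → the upper station.  (the lower station: 5M 1B; the upper station: 0M 4B)
4. 1 bandit ← the lower station.  (the lower station: 5M 2B; the upper station: 0M 3B)
5. 3 merchants → the upper station.  (the lower station: 2M 2B; the upper station: 3M 3B)
6. 1 merchant and 1 bandit ← the lower station.  (the lower station: 3M 3B; the upper station: 2M 2B)
7. 3 merchants → the upper station.  (the lower station: 0M 3B; the upper station: 5M 2B)
8. 1 bandit ← the lower station.  (the lower station: 0M 4B; the upper station: 5M 1B)
9. 2 bandits → the upper station.  (the lower station: 0M 2B; the upper station: 5M 3B)
10. 1 bandit ← the lower station.  (the lower station: 0M 3B; the upper station: 5M 2B)
11. 3 bandits → the upper station.  (the lower station: 0M 0B; the upper station: 5M 5B)

11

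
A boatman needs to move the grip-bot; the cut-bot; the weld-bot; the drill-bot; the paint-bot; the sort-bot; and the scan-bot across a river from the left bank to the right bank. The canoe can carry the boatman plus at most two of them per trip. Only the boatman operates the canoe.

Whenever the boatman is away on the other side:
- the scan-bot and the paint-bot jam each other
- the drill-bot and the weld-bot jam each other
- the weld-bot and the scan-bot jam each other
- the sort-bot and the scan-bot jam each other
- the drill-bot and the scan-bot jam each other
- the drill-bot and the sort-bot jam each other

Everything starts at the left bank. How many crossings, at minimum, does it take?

Counting alone: the boatman can take at most 2 across per trip to the right bank, so moving all 7 needs at least 4 loaded trips out, with a return between consecutive ones — at least 7 crossings.
The safety rule pushes this higher. Following every safe sequence of crossings, the most of the 7 that can be at the right bank as the canoe arrives there on crossings 7, 9 is 5, 6 respectively — never all 7.
So no plan with fewer than 11 crossings exists, and this one achieves 11:
1. Boatman goes to the right bank with the drill-bot and the scan-bot.  [the left bank: the cut-bot, the grip-bot, the paint-bot, the sort-bot, the weld-bot | the right bank: the drill-bot, the scan-bot]
2. Boatman goes back to the left bank with the drill-bot.  [the left bank: the cut-bot, the drill-bot, the grip-bot, the paint-bot, the sort-bot, the weld-bot | the right bank: the scan-bot]
3. Boatman goes to the right bank with the drill-bot and the grip-bot.  [the left bank: the cut-bot, the paint-bot, the sort-bot, the weld-bot | the right bank: the drill-bot, the grip-bot, the scan-bot]
4. Boatman goes back to the left bank with the drill-bot.  [the left bank: the cut-bot, the drill-bot, the paint-bot, the sort-bot, the weld-bot | the right bank: the grip-bot, the scan-bot]
5. Boatman goes to the right bank with the cut-bot and the drill-bot.  [the left bank: the paint-bot, the sort-bot, the weld-bot | the right bank: the cut-bot, the drill-bot, the grip-bot, the scan-bot]
6. Boatman goes back to the left bank with the drill-bot.  [the left bank: the drill-bot, the paint-bot, the sort-bot, the weld-bot | the right bank: the cut-bot, the grip-bot, the scan-bot]
7. Boatman goes to the right bank with the sort-bot and the weld-bot.  [the left bank: the drill-bot, the paint-bot | the right bank: the cut-bot, the grip-bot, the scan-bot, the sort-bot, the weld-bot]
8. Boatman goes back to the left bank with the scan-bot.  [the left bank: the drill-bot, the paint-bot, the scan-bot | the right bank: the cut-bot, the grip-bot, the sort-bot, the weld-bot]
9. Boatman goes to the right bank with the drill-bot and the paint-bot.  [the left bank: the scan-bot | the right bank: the cut-bot, the drill-bot, the grip-bot, the paint-bot, the sort-bot, the weld-bot]
10. Boatman goes back to the left bank with the drill-bot.  [the left bank: the drill-bot, the scan-bot | the right bank: the cut-bot, the grip-bot, the paint-bot, the sort-bot, the weld-bot]
11. Boatman goes to the right bank with the drill-bot and the scan-bot.  [the left bank: — | the right bank: the cut-bot, the drill-bot, the grip-bot, the paint-bot, the scan-bot, the sort-bot, the weld-bot]

11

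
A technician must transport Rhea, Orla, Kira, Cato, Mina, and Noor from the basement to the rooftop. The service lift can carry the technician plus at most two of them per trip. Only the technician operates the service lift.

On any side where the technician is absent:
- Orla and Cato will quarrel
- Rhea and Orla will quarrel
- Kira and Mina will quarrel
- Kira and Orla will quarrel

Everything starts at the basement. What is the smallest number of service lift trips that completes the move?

Counting alone: the technician can take at most 2 across per trip to the rooftop, so moving all 6 needs at least 3 loaded trips out, with a return between consecutive ones — at least 5 crossings.
The safety rule pushes this higher. Following every safe sequence of crossings, the most of the 6 that can be at the rooftop as the service lift arrives there on crossing 5 is 5 — never all 6.
So no plan with fewer than 7 crossings exists, and this one achieves 7:
1. Technician goes to the rooftop with Kira and Orla.
2. Technician goes back to the basement with Orla.
3. Technician goes to the rooftop with Orla and Rhea.
4. Technician goes back to the basement with Orla.
5. Technician goes to the rooftop with Cato and Noor.
6. Technician goes back to the basement alone.
7. Technician goes to the rooftop with Mina and Orla.

7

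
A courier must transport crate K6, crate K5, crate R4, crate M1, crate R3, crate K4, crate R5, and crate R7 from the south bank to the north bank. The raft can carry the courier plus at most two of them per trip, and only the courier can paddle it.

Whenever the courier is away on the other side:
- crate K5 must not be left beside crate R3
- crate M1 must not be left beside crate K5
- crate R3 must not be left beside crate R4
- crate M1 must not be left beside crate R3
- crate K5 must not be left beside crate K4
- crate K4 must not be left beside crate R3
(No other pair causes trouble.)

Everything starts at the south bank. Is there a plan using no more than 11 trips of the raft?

No

Counting alone: the courier can take at most 2 across per trip to the north bank, so moving all 8 needs at least 4 loaded trips out, with a return between consecutive ones — at least 7 crossings.
The safety rule pushes this higher. Following every safe sequence of crossings, the most of the 8 that can be at the north bank as the raft arrives there on crossings 7, 9, 11 is 5, 6, 7 respectively — never all 8.
So the move cannot be finished within 11 crossings. (The shortest complete plan takes 13:)
1. Courier goes to the north bank with crate K5 and crate R3.  [the south bank: crate K4, crate K6, crate M1, crate R4, crate R5, crate R7 | the north bank: crate K5, crate R3]
2. Courier goes back to the south bank with crate K5.  [the south bank: crate K4, crate K5, crate K6, crate M1, crate R4, crate R5, crate R7 | the north bank: crate R3]
3. Courier goes to the north bank with crate K5 and crate K6.  [the south bank: crate K4, crate M1, crate R4, crate R5, crate R7 | the north bank: crate K5, crate K6, crate R3]
4. Courier goes back to the south bank with crate K5.  [the south bank: crate K4, crate K5, crate M1, crate R4, crate R5, crate R7 | the north bank: crate K6, crate R3]
5. Courier goes to the north bank with crate K5 and crate R4.  [the south bank: crate K4, crate M1, crate R5, crate R7 | the north bank: crate K5, crate K6, crate R3, crate R4]
6. Courier goes back to the south bank with crate R3.  [the south bank: crate K4, crate M1, crate R3, crate R5, crate R7 | the north bank: crate K5, crate K6, crate R4]
7. Courier goes to the north bank with crate K4 and crate M1.  [the south bank: crate R3, crate R5, crate R7 | the north bank: crate K4, crate K5, crate K6, crate M1, crate R4]
8. Courier goes back to the south bank with crate K5.  [the south bank: crate K5, crate R3, crate R5, crate R7 | the north bank: crate K4, crate K6, crate M1, crate R4]
9. Courier goes to the north bank with crate K5 and crate R5.  [the south bank: crate R3, crate R7 | the north bank: crate K4, crate K5, crate K6, crate M1, crate R4, crate R5]
10. Courier goes back to the south bank with crate K5.  [the south bank: crate K5, crate R3, crate R7 | the north bank: crate K4, crate K6, crate M1, crate R4, crate R5]
11. Courier goes to the north bank with crate K5 and crate R7.  [the south bank: crate R3 | the north bank: crate K4, crate K5, crate K6, crate M1, crate R4, crate R5, crate R7]
12. Courier goes back to the south bank with crate K5.  [the south bank: crate K5, crate R3 | the north bank: crate K4, crate K6, crate M1, crate R4, crate R5, crate R7]
13. Courier goes to the north bank with crate K5 and crate R3.  [the south bank: — | the north bank: crate K4, crate K5, crate K6, crate M1, crate R3, crate R4, crate R5, crate R7]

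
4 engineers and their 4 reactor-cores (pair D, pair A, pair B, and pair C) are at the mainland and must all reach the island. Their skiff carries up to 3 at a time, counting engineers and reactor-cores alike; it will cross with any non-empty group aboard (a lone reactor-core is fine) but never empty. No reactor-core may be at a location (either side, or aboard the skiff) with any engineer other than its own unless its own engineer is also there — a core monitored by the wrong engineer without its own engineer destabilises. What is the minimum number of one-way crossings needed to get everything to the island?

Counting alone: each trip to the island takes at most 3 across and each return brings at least 1 back, so after t trips out (and t−1 returns) at most 3t − (t−1) of the 8 are across; that first reaches 8 at t = 4, so at least 7 crossings are needed.
The safety rule pushes this higher. Following every safe sequence of crossings, the most of the 8 that can be at the island as the skiff arrives there on crossing 7 is 7 — never all 8.
So no plan with fewer than 9 crossings exists, and this one achieves 9:
1. engineer D and reactor-core D cross → the island.
2. engineer D crosses ← the mainland.
3. engineer A, engineer D, and reactor-core A cross → the island.
4. engineer D and reactor-core D cross ← the mainland.
5. engineer B, engineer C, and engineer D cross → the island.
6. reactor-core A crosses ← the mainland.
7. reactor-core A and reactor-core D cross → the island.
8. reactor-core D crosses ← the mainland.
9. reactor-core B, reactor-core C, and reactor-core D cross → the island.

9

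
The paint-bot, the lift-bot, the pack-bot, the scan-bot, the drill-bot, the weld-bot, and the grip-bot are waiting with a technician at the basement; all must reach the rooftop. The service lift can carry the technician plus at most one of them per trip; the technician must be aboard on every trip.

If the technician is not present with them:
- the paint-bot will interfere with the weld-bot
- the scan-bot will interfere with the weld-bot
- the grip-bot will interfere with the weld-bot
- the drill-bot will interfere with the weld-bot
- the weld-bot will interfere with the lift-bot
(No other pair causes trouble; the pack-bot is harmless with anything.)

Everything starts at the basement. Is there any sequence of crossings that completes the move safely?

No

Following every safe sequence of crossings from the start, the most of the 7 that can be at the rooftop as the service lift arrives there on crossings 1, 3, 5 is 1, 2, 3 respectively; the best ever achieved is 3 of 7.
From crossing 7 on, no configuration arises that was not already reachable earlier: only 26 distinct safe configurations (who is on which side, and where the service lift is) can ever be reached, none of them has everyone across, and every continuation just revisits them. So no valid plan exists.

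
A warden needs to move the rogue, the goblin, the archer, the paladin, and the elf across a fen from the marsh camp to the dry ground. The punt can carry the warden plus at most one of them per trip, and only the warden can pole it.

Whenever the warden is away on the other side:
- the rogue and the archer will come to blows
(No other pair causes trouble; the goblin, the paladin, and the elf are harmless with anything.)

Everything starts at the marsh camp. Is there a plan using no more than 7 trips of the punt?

No

Counting alone: the warden can take at most 1 across per trip to the dry ground, so moving all 5 needs at least 5 loaded trips out, with a return between consecutive ones — at least 9 crossings.
Since 7 < 9, 7 crossings cannot be enough. (The shortest complete plan in fact takes 9:)
1. Warden goes to the dry ground with the rogue.
2. Warden goes back to the marsh camp alone.
3. Warden goes to the dry ground with the goblin.
4. Warden goes back to the marsh camp alone.
5. Warden goes to the dry ground with the paladin.
6. Warden goes back to the marsh camp alone.
7. Warden goes to the dry ground with the elf.
8. Warden goes back to the marsh camp alone.
9. Warden goes to the dry ground with the archer.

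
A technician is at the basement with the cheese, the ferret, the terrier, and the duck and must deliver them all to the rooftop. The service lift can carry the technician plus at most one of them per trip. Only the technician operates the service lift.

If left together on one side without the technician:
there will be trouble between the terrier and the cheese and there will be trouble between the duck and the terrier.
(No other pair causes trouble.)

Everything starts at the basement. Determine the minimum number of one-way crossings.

Counting alone: the technician can take at most 1 across per trip to the rooftop, so moving all 4 needs at least 4 loaded trips out, with a return between consecutive ones — at least 7 crossings.
The safety rule pushes this higher. Following every safe sequence of crossings, the most of the 4 that can be at the rooftop as the service lift arrives there on crossing 7 is 3 — never all 4.
So no plan with fewer than 9 crossings exists, and this one achieves 9:
1. Technician goes to the rooftop with the terrier.  [the basement: the cheese, the duck, the ferret | the rooftop: the terrier]
2. Technician goes back to the basement alone.  [the basement: the cheese, the duck, the ferret | the rooftop: the terrier]
3. Technician goes to the rooftop with the cheese.  [the basement: the duck, the ferret | the rooftop: the cheese, the terrier]
4. Technician goes back to the basement with the terrier.  [the basement: the duck, the ferret, the terrier | the rooftop: the cheese]
5. Technician goes to the rooftop with the duck.  [the basement: the ferret, the terrier | the rooftop: the cheese, the duck]
6. Technician goes back to the basement alone.  [the basement: the ferret, the terrier | the rooftop: the cheese, the duck]
7. Technician goes to the rooftop with the ferret.  [the basement: the terrier | the rooftop: the cheese, the duck, the ferret]
8. Technician goes back to the basement alone.  [the basement: the terrier | the rooftop: the cheese, the duck, the ferret]
9. Technician goes to the rooftop with the terrier.  [the basement: — | the rooftop: the cheese, the duck, the ferret, the terrier]

9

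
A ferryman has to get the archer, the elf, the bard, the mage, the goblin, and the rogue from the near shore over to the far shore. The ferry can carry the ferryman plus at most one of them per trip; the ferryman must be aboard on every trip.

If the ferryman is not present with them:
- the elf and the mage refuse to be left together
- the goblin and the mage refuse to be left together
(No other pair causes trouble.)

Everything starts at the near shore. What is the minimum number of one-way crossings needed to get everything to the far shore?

13

Counting alone: the ferryman can take at most 1 across per trip to the far shore, so moving all 6 needs at least 6 loaded trips out, with a return between consecutive ones — at least 11 crossings.
The safety rule pushes this higher. Following every safe sequence of crossings, the most of the 6 that can be at the far shore as the ferry arrives there on crossing 11 is 5 — never all 6.
So no plan with fewer than 13 crossings exists, and this one achieves 13:
1. Ferryman goes to the far shore with the mage.  [the near shore: the archer, the bard, the elf, the goblin, the rogue | the far shore: the mage]
2. Ferryman goes back to the near shore alone.  [the near shore: the archer, the bard, the elf, the goblin, the rogue | the far shore: the mage]
3. Ferryman goes to the far shore with the archer.  [the near shore: the bard, the elf, the goblin, the rogue | the far shore: the archer, the mage]
4. Ferryman goes back to the near shore alone.  [the near shore: the bard, the elf, the goblin, the rogue | the far shore: the archer, the mage]
5. Ferryman goes to the far shore with the elf.  [the near shore: the bard, the goblin, the rogue | the far shore: the archer, the elf, the mage]
6. Ferryman goes back to the near shore with the mage.  [the near shore: the bard, the goblin, the mage, the rogue | the far shore: the archer, the elf]
7. Ferryman goes to the far shore with the goblin.  [the near shore: the bard, the mage, the rogue | the far shore: the archer, the elf, the goblin]
8. Ferryman goes back to the near shore alone.  [the near shore: the bard, the mage, the rogue | the far shore: the archer, the elf, the goblin]
9. Ferryman goes to the far shore with the bard.  [the near shore: the mage, the rogue | the far shore: the archer, the bard, the elf, the goblin]
10. Ferryman goes back to the near shore alone.  [the near shore: the mage, the rogue | the far shore: the archer, the bard, the elf, the goblin]
11. Ferryman goes to the far shore with the rogue.  [the near shore: the mage | the far shore: the archer, the bard, the elf, the goblin, the rogue]
12. Ferryman goes back to the near shore alone.  [the near shore: the mage | the far shore: the archer, the bard, the elf, the goblin, the rogue]
13. Ferryman goes to the far shore with the mage.  [the near shore: — | the far shore: the archer, the bard, the elf, the goblin, the mage, the rogue]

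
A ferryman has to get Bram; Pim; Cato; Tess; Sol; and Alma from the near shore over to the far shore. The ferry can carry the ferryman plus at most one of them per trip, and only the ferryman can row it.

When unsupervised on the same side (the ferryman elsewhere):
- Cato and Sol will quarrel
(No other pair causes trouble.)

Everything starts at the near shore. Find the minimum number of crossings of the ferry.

11

Counting alone: the ferryman can take at most 1 across per trip to the far shore, so moving all 6 needs at least 6 loaded trips out, with a return between consecutive ones — at least 11 crossings.
The plan below uses exactly 11 crossings, so it is optimal:
1. Ferryman goes to the far shore with Cato.
2. Ferryman goes back to the near shore alone.
3. Ferryman goes to the far shore with Bram.
4. Ferryman goes back to the near shore alone.
5. Ferryman goes to the far shore with Pim.
6. Ferryman goes back to the near shore alone.
7. Ferryman goes to the far shore with Tess.
8. Ferryman goes back to the near shore alone.
9. Ferryman goes to the far shore with Alma.
10. Ferryman goes back to the near shore alone.
11. Ferryman goes to the far shore with Sol.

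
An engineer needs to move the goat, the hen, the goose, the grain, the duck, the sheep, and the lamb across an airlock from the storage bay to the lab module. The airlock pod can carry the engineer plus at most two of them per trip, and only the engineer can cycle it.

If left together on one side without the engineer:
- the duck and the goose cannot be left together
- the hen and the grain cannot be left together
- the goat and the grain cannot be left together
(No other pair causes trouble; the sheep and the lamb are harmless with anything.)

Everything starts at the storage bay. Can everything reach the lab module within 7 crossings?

Yes

Yes — this plan uses 7 crossings (≤ 7):
1. Engineer goes to the lab module with the goose and the grain.  [the storage bay: the duck, the goat, the hen, the lamb, the sheep | the lab module: the goose, the grain]
2. Engineer goes back to the storage bay alone.  [the storage bay: the duck, the goat, the hen, the lamb, the sheep | the lab module: the goose, the grain]
3. Engineer goes to the lab module with the goat and the hen.  [the storage bay: the duck, the lamb, the sheep | the lab module: the goat, the goose, the grain, the hen]
4. Engineer goes back to the storage bay with the grain.  [the storage bay: the duck, the grain, the lamb, the sheep | the lab module: the goat, the goose, the hen]
5. Engineer goes to the lab module with the lamb and the sheep.  [the storage bay: the duck, the grain | the lab module: the goat, the goose, the hen, the lamb, the sheep]
6. Engineer goes back to the storage bay alone.  [the storage bay: the duck, the grain | the lab module: the goat, the goose, the hen, the lamb, the sheep]
7. Engineer goes to the lab module with the duck and the grain.  [the storage bay: — | the lab module: the duck, the goat, the goose, the grain, the hen, the lamb, the sheep]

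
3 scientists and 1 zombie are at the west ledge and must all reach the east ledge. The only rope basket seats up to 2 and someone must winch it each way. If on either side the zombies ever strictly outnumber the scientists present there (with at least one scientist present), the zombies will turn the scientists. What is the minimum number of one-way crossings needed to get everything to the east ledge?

Counting alone: each trip to the east ledge takes at most 2 across and each return brings at least 1 back, so after t trips out (and t−1 returns) at most 2t − (t−1) of the 4 are across; that first reaches 4 at t = 3, so at least 5 crossings are needed.
The plan below uses exactly 5 crossings, so it is optimal:
1. 1 scientist and 1 zombie → the east ledge.  (the west ledge: 2S 0Z; the east ledge: 1S 1Z)
2. 1 zombie ← the west ledge.  (the west ledge: 2S 1Z; the east ledge: 1S 0Z)
3. 1 scientist and 1 zombie → the east ledge.  (the west ledge: 1S 0Z; the east ledge: 2S 1Z)
4. 1 zombie ← the west ledge.  (the west ledge: 1S 1Z; the east ledge: 2S 0Z)
5. 1 scientist and 1 zombie → the east ledge.  (the west ledge: 0S 0Z; the east ledge: 3S 1Z)

5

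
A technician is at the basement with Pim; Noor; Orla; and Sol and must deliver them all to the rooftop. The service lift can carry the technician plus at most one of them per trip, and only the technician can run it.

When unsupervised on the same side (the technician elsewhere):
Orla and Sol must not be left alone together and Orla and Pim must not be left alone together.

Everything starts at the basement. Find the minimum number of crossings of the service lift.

9

Counting alone: the technician can take at most 1 across per trip to the rooftop, so moving all 4 needs at least 4 loaded trips out, with a return between consecutive ones — at least 7 crossings.
The safety rule pushes this higher. Following every safe sequence of crossings, the most of the 4 that can be at the rooftop as the service lift arrives there on crossing 7 is 3 — never all 4.
So no plan with fewer than 9 crossings exists, and this one achieves 9:
1. Technician goes to the rooftop with Orla.
2. Technician goes back to the basement alone.
3. Technician goes to the rooftop with Pim.
4. Technician goes back to the basement with Orla.
5. Technician goes to the rooftop with Sol.
6. Technician goes back to the basement alone.
7. Technician goes to the rooftop with Noor.
8. Technician goes back to the basement alone.
9. Technician goes to the rooftop with Orla.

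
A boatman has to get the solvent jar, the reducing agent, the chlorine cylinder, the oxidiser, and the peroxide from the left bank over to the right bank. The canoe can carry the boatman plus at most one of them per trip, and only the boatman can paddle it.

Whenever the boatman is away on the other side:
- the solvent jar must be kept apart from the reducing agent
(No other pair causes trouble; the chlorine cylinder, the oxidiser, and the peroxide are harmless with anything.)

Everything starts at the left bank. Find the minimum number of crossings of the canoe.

Counting alone: the boatman can take at most 1 across per trip to the right bank, so moving all 5 needs at least 5 loaded trips out, with a return between consecutive ones — at least 9 crossings.
The plan below uses exactly 9 crossings, so it is optimal:
1. Boatman goes to the right bank with the solvent jar.
2. Boatman goes back to the left bank alone.
3. Boatman goes to the right bank with the chlorine cylinder.
4. Boatman goes back to the left bank alone.
5. Boatman goes to the right bank with the oxidiser.
6. Boatman goes back to the left bank alone.
7. Boatman goes to the right bank with the peroxide.
8. Boatman goes back to the left bank alone.
9. Boatman goes to the right bank with the reducing agent.

9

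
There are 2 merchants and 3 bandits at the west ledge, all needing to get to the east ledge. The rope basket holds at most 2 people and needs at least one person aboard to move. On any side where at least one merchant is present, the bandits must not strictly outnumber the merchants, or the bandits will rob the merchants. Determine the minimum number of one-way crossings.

impossible

The bandits already outnumber the merchants at the west ledge before anyone moves, so the starting position itself is disallowed.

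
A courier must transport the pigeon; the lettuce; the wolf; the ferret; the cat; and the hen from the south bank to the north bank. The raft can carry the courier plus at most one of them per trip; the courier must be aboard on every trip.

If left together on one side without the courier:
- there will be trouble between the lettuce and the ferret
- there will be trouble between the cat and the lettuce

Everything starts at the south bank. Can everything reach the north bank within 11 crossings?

No

Counting alone: the courier can take at most 1 across per trip to the north bank, so moving all 6 needs at least 6 loaded trips out, with a return between consecutive ones — at least 11 crossings.
The safety rule pushes this higher. Following every safe sequence of crossings, the most of the 6 that can be at the north bank as the raft arrives there on crossing 11 is 5 — never all 6.
So the move cannot be finished within 11 crossings. (The shortest complete plan takes 13:)
1. Courier goes to the north bank with the lettuce.  [the south bank: the cat, the ferret, the hen, the pigeon, the wolf | the north bank: the lettuce]
2. Courier goes back to the south bank alone.  [the south bank: the cat, the ferret, the hen, the pigeon, the wolf | the north bank: the lettuce]
3. Courier goes to the north bank with the pigeon.  [the south bank: the cat, the ferret, the hen, the wolf | the north bank: the lettuce, the pigeon]
4. Courier goes back to the south bank alone.  [the south bank: the cat, the ferret, the hen, the wolf | the north bank: the lettuce, the pigeon]
5. Courier goes to the north bank with the wolf.  [the south bank: the cat, the ferret, the hen | the north bank: the lettuce, the pigeon, the wolf]
6. Courier goes back to the south bank alone.  [the south bank: the cat, the ferret, the hen | the north bank: the lettuce, the pigeon, the wolf]
7. Courier goes to the north bank with the ferret.  [the south bank: the cat, the hen | the north bank: the ferret, the lettuce, the pigeon, the wolf]
8. Courier goes back to the south bank with the lettuce.  [the south bank: the cat, the hen, the lettuce | the north bank: the ferret, the pigeon, the wolf]
9. Courier goes to the north bank with the cat.  [the south bank: the hen, the lettuce | the north bank: the cat, the ferret, the pigeon, the wolf]
10. Courier goes back to the south bank alone.  [the south bank: the hen, the lettuce | the north bank: the cat, the ferret, the pigeon, the wolf]
11. Courier goes to the north bank with the hen.  [the south bank: the lettuce | the north bank: the cat, the ferret, the hen, the pigeon, the wolf]
12. Courier goes back to the south bank alone.  [the south bank: the lettuce | the north bank: the cat, the ferret, the hen, the pigeon, the wolf]
13. Courier goes to the north bank with the lettuce.  [the south bank: — | the north bank: the cat, the ferret, the hen, the lettuce, the pigeon, the wolf]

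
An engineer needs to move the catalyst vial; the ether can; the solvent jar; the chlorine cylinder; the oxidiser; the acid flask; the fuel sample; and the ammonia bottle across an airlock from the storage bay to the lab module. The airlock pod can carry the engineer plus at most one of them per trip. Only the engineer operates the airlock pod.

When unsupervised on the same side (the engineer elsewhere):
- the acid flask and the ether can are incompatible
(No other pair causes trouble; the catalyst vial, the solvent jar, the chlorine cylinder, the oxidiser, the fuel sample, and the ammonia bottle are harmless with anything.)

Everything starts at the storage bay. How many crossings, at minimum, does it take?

15

Counting alone: the engineer can take at most 1 across per trip to the lab module, so moving all 8 needs at least 8 loaded trips out, with a return between consecutive ones — at least 15 crossings.
The plan below uses exactly 15 crossings, so it is optimal:
1. Engineer goes to the lab module with the ether can.  [the storage bay: the acid flask, the ammonia bottle, the catalyst vial, the chlorine cylinder, the fuel sample, the oxidiser, the solvent jar | the lab module: the ether can]
2. Engineer goes back to the storage bay alone.  [the storage bay: the acid flask, the ammonia bottle, the catalyst vial, the chlorine cylinder, the fuel sample, the oxidiser, the solvent jar | the lab module: the ether can]
3. Engineer goes to the lab module with the catalyst vial.  [the storage bay: the acid flask, the ammonia bottle, the chlorine cylinder, the fuel sample, the oxidiser, the solvent jar | the lab module: the catalyst vial, the ether can]
4. Engineer goes back to the storage bay alone.  [the storage bay: the acid flask, the ammonia bottle, the chlorine cylinder, the fuel sample, the oxidiser, the solvent jar | the lab module: the catalyst vial, the ether can]
5. Engineer goes to the lab module with the solvent jar.  [the storage bay: the acid flask, the ammonia bottle, the chlorine cylinder, the fuel sample, the oxidiser | the lab module: the catalyst vial, the ether can, the solvent jar]
6. Engineer goes back to the storage bay alone.  [the storage bay: the acid flask, the ammonia bottle, the chlorine cylinder, the fuel sample, the oxidiser | the lab module: the catalyst vial, the ether can, the solvent jar]
7. Engineer goes to the lab module with the chlorine cylinder.  [the storage bay: the acid flask, the ammonia bottle, the fuel sample, the oxidiser | the lab module: the catalyst vial, the chlorine cylinder, the ether can, the solvent jar]
8. Engineer goes back to the storage bay alone.  [the storage bay: the acid flask, the ammonia bottle, the fuel sample, the oxidiser | the lab module: the catalyst vial, the chlorine cylinder, the ether can, the solvent jar]
9. Engineer goes to the lab module with the oxidiser.  [the storage bay: the acid flask, the ammonia bottle, the fuel sample | the lab module: the catalyst vial, the chlorine cylinder, the ether can, the oxidiser, the solvent jar]
10. Engineer goes back to the storage bay alone.  [the storage bay: the acid flask, the ammonia bottle, the fuel sample | the lab module: the catalyst vial, the chlorine cylinder, the ether can, the oxidiser, the solvent jar]
11. Engineer goes to the lab module with the fuel sample.  [the storage bay: the acid flask, the ammonia bottle | the lab module: the catalyst vial, the chlorine cylinder, the ether can, the fuel sample, the oxidiser, the solvent jar]
12. Engineer goes back to the storage bay alone.  [the storage bay: the acid flask, the ammonia bottle | the lab module: the catalyst vial, the chlorine cylinder, the ether can, the fuel sample, the oxidiser, the solvent jar]
13. Engineer goes to the lab module with the ammonia bottle.  [the storage bay: the acid flask | the lab module: the ammonia bottle, the catalyst vial, the chlorine cylinder, the ether can, the fuel sample, the oxidiser, the solvent jar]
14. Engineer goes back to the storage bay alone.  [the storage bay: the acid flask | the lab module: the ammonia bottle, the catalyst vial, the chlorine cylinder, the ether can, the fuel sample, the oxidiser, the solvent jar]
15. Engineer goes to the lab module with the acid flask.  [the storage bay: — | the lab module: the acid flask, the ammonia bottle, the catalyst vial, the chlorine cylinder, the ether can, the fuel sample, the oxidiser, the solvent jar]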